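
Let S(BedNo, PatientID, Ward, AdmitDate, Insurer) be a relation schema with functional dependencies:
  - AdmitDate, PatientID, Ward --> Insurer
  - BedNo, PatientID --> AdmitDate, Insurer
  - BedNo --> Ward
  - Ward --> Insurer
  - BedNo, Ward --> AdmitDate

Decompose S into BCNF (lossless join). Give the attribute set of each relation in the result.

{AdmitDate, BedNo, Ward}; {AdmitDate, PatientID, Ward}; {BedNo, PatientID}; {Insurer, Ward}

Candidate key of the original relation: {BedNo, PatientID}.
In {AdmitDate, BedNo, Insurer, PatientID, Ward}, {AdmitDate, PatientID, Ward} is not a superkey ({AdmitDate, PatientID, Ward}⁺ restricted to this set is {AdmitDate, Insurer, PatientID, Ward}), so split on AdmitDate, PatientID, Ward --> Insurer into {AdmitDate, Insurer, PatientID, Ward} and {AdmitDate, BedNo, PatientID, Ward}.
In {AdmitDate, Insurer, PatientID, Ward}, {Ward} is not a superkey ({Ward}⁺ restricted to this set is {Insurer, Ward}), so split on Ward --> Insurer into {Insurer, Ward} and {AdmitDate, PatientID, Ward}.
{Insurer, Ward} is in BCNF.
{AdmitDate, PatientID, Ward} is in BCNF.
In {AdmitDate, BedNo, PatientID, Ward}, {BedNo} is not a superkey ({BedNo}⁺ restricted to this set is {AdmitDate, BedNo, Ward}), so split on BedNo --> AdmitDate, Ward into {AdmitDate, BedNo, Ward} and {BedNo, PatientID}.
{AdmitDate, BedNo, Ward} is in BCNF.
{BedNo, PatientID} is in BCNF.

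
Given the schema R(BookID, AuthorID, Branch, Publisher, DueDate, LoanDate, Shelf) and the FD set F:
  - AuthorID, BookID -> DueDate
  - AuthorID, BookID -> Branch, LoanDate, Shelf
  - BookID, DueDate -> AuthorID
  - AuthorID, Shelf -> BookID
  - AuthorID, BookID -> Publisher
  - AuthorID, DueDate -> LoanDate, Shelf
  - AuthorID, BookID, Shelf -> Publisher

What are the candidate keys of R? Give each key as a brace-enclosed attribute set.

{AuthorID, BookID}⁺ = {AuthorID, BookID, Branch, DueDate, LoanDate, Publisher, Shelf}, which is every attribute, so {AuthorID, BookID} is a candidate key.
{AuthorID, DueDate}⁺ = {AuthorID, BookID, Branch, DueDate, LoanDate, Publisher, Shelf}, which is every attribute, so {AuthorID, DueDate} is a candidate key.
{AuthorID, Shelf}⁺ = {AuthorID, BookID, Branch, DueDate, LoanDate, Publisher, Shelf}, which is every attribute, so {AuthorID, Shelf} is a candidate key.
{BookID, DueDate}⁺ = {AuthorID, BookID, Branch, DueDate, LoanDate, Publisher, Shelf}, which is every attribute, so {BookID, DueDate} is a candidate key.
Any other superkey properly contains one of these, so there are no further candidate keys.

{AuthorID, BookID}, {AuthorID, DueDate}, {AuthorID, Shelf}, {BookID, DueDate}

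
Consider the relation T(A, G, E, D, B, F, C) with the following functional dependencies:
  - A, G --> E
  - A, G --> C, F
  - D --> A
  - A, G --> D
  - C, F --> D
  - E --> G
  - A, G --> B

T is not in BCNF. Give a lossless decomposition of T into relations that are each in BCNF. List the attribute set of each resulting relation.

Candidate keys of the original relation: {A, E}, {A, G}, {C, E, F}, {C, F, G}, {D, E}, {D, G}.
{A, B, C, D, E, F, G}: {D} determines {A, D} here but is not a superkey — split on D --> A, giving {A, D} and {B, C, D, E, F, G}.
{A, D} is in BCNF.
{B, C, D, E, F, G}: {C, F} determines {C, D, F} here but is not a superkey — split on C, F --> D, giving {C, D, F} and {B, C, E, F, G}.
{C, D, F} is in BCNF.
{B, C, E, F, G}: {E} determines {E, G} here but is not a superkey — split on E --> G, giving {E, G} and {B, C, E, F}.
{E, G} is in BCNF.
{B, C, E, F} is in BCNF.

{A, D}; {B, C, E, F}; {C, D, F}; {E, G}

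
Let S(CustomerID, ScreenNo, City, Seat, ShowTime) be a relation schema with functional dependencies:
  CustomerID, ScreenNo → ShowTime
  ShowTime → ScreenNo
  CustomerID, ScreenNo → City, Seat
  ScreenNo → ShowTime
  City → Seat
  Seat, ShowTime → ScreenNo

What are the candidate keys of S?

{CustomerID, ScreenNo}, {CustomerID, ShowTime}

Attributes never on any right-hand side: {CustomerID} — every candidate key must contain it.
{CustomerID, ScreenNo}⁺ = {City, CustomerID, ScreenNo, Seat, ShowTime}, which is every attribute, so {CustomerID, ScreenNo} is a candidate key.
{CustomerID, ShowTime}⁺ = {City, CustomerID, ScreenNo, Seat, ShowTime}, which is every attribute, so {CustomerID, ShowTime} is a candidate key.
Any other superkey properly contains one of these, so there are no further candidate keys.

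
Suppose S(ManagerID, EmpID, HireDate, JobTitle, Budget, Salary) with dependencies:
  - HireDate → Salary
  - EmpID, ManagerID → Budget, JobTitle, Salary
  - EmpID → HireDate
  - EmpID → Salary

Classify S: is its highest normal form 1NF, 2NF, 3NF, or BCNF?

Candidate key: {EmpID, ManagerID}. Prime attributes: {EmpID, ManagerID}.
HireDate → Salary: {HireDate}⁺ = {HireDate, Salary}, which is not all of the attributes, so the left side is not a superkey — BCNF is violated.
HireDate → Salary determines the non-prime attribute {Salary} from a non-superkey — 3NF is violated.
{EmpID} is a proper subset of the key {EmpID, ManagerID}, and {EmpID}⁺ contains the non-prime attributes {HireDate, Salary} — a partial dependency, so 2NF is violated.

1NF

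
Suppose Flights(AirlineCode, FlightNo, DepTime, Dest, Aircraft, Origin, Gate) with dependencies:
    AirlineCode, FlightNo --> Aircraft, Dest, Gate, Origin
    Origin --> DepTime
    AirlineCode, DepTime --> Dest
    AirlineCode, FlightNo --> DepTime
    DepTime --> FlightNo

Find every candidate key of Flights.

Attributes never on any right-hand side: {AirlineCode} — every candidate key must contain it.
{AirlineCode, DepTime}⁺ = {Aircraft, AirlineCode, DepTime, Dest, FlightNo, Gate, Origin} — all of the relation — so {AirlineCode, DepTime} is a candidate key.
{AirlineCode, FlightNo}⁺ = {Aircraft, AirlineCode, DepTime, Dest, FlightNo, Gate, Origin} — all of the relation — so {AirlineCode, FlightNo} is a candidate key.
{AirlineCode, Origin}⁺ = {Aircraft, AirlineCode, DepTime, Dest, FlightNo, Gate, Origin} — all of the relation — so {AirlineCode, Origin} is a candidate key.
No proper subset of any of these is a key, and no other minimal superkey exists.

{AirlineCode, DepTime}, {AirlineCode, FlightNo}, {AirlineCode, Origin}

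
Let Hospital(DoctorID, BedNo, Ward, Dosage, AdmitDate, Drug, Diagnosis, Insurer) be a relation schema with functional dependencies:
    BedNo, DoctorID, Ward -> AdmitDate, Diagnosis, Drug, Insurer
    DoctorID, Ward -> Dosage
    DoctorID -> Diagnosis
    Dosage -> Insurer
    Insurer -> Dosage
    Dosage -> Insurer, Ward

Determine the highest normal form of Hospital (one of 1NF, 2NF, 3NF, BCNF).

1NF

Candidate keys: {BedNo, DoctorID, Dosage}, {BedNo, DoctorID, Insurer}, {BedNo, DoctorID, Ward}. Prime attributes: {BedNo, DoctorID, Dosage, Insurer, Ward}.
DoctorID, Ward -> Dosage breaks BCNF: {DoctorID, Ward}⁺ = {Diagnosis, DoctorID, Dosage, Insurer, Ward}, so {DoctorID, Ward} is not a superkey.
Because {Diagnosis} is non-prime and the left side of DoctorID -> Diagnosis is not a superkey, the relation is not in 3NF.
The proper key subset {DoctorID} of {BedNo, DoctorID, Dosage} determines non-prime {Diagnosis}, so the relation is not even in 2NF.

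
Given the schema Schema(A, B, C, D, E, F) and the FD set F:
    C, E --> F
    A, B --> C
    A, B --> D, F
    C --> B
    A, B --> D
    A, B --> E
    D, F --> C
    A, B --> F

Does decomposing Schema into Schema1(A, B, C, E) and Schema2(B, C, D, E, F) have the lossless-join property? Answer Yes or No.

No

The shared attributes are {B, C, E} and {B, C, E}⁺ = {B, C, E, F}.
The closure covers neither Schema1 nor Schema2 entirely; the join is not lossless.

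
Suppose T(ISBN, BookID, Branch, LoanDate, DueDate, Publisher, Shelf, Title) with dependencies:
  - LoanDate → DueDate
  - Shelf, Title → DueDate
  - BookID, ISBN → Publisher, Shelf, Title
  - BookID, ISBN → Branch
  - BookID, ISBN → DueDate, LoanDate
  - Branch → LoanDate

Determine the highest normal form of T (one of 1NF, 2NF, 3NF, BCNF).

2NF

Candidate key: {BookID, ISBN}. Prime attributes: {BookID, ISBN}.
LoanDate → DueDate breaks BCNF: {LoanDate}⁺ = {DueDate, LoanDate}, so {LoanDate} is not a superkey.
LoanDate → DueDate determines the non-prime attribute {DueDate} from a non-superkey — 3NF is violated.
Checking every proper subset of each key, none determines a non-prime attribute — 2NF is satisfied.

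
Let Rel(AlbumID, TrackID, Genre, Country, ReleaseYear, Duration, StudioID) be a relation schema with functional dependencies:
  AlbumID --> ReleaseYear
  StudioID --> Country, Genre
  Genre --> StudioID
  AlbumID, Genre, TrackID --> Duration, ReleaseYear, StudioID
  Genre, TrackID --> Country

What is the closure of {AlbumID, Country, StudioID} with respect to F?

Start with {AlbumID, Country, StudioID}.
AlbumID --> ReleaseYear applies; add {ReleaseYear} → now {AlbumID, Country, ReleaseYear, StudioID}.
StudioID --> Country, Genre applies; add {Genre} → now {AlbumID, Country, Genre, ReleaseYear, StudioID}.
No further FD applies.

{AlbumID, Country, Genre, ReleaseYear, StudioID}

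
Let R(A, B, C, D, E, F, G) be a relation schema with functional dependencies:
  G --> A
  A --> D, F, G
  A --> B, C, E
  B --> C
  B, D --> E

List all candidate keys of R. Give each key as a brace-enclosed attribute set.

{A} is a candidate key since {A}⁺ = {A, B, C, D, E, F, G} covers every attribute.
{G} is a candidate key since {G}⁺ = {A, B, C, D, E, F, G} covers every attribute.
These are minimal and exhaustive — every other superkey contains one of them.

{A}, {G}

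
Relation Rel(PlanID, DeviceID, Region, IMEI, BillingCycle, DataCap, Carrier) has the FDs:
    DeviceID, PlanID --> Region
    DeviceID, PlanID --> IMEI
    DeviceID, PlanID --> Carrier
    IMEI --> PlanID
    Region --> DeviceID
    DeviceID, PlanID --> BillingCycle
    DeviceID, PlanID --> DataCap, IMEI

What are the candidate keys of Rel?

{DeviceID, IMEI} is a candidate key since {DeviceID, IMEI}⁺ = {BillingCycle, Carrier, DataCap, DeviceID, IMEI, PlanID, Region} covers every attribute.
{DeviceID, PlanID} is a candidate key since {DeviceID, PlanID}⁺ = {BillingCycle, Carrier, DataCap, DeviceID, IMEI, PlanID, Region} covers every attribute.
{IMEI, Region} is a candidate key since {IMEI, Region}⁺ = {BillingCycle, Carrier, DataCap, DeviceID, IMEI, PlanID, Region} covers every attribute.
{PlanID, Region} is a candidate key since {PlanID, Region}⁺ = {BillingCycle, Carrier, DataCap, DeviceID, IMEI, PlanID, Region} covers every attribute.
No proper subset of any of these is a key, and no other minimal superkey exists.

{DeviceID, IMEI}, {DeviceID, PlanID}, {IMEI, Region}, {PlanID, Region}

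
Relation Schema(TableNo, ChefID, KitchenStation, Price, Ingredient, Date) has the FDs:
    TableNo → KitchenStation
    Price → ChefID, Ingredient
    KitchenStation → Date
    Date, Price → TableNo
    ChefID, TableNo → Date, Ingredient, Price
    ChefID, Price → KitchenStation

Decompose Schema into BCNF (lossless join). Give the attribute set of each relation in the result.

Candidate keys of the original relation: {ChefID, TableNo}, {Price}.
In {ChefID, Date, Ingredient, KitchenStation, Price, TableNo}, {TableNo} is not a superkey ({TableNo}⁺ restricted to this set is {Date, KitchenStation, TableNo}), so split on TableNo → Date, KitchenStation into {Date, KitchenStation, TableNo} and {ChefID, Ingredient, Price, TableNo}.
In {Date, KitchenStation, TableNo}, {KitchenStation} is not a superkey ({KitchenStation}⁺ restricted to this set is {Date, KitchenStation}), so split on KitchenStation → Date into {Date, KitchenStation} and {KitchenStation, TableNo}.
{Date, KitchenStation} has no BCNF violation.
{KitchenStation, TableNo} has no BCNF violation.
{ChefID, Ingredient, Price, TableNo} has no BCNF violation.

{ChefID, Ingredient, Price, TableNo}; {Date, KitchenStation}; {KitchenStation, TableNo}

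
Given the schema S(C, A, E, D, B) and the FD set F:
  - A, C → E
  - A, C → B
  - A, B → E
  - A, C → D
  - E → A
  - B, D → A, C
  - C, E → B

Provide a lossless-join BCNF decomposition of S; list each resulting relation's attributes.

{A, B, C, D}; {A, E}; {B, E}

Candidate keys of the original relation: {A, C}, {B, D}, {C, E}.
{A, B, C, D, E}: {A, B} determines {A, B, E} here but is not a superkey — split on A, B → E, giving {A, B, E} and {A, B, C, D}.
{A, B, E}: {E} determines {A, E} here but is not a superkey — split on E → A, giving {A, E} and {B, E}.
{A, E} has no BCNF violation.
{B, E} has no BCNF violation.
{A, B, C, D} has no BCNF violation.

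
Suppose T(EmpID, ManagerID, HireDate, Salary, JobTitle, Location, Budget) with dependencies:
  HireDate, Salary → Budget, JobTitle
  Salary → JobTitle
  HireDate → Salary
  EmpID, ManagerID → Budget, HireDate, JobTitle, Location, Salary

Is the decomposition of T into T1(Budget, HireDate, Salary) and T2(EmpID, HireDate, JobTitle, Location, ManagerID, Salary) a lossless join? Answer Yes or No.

Yes

The shared attributes are {HireDate, Salary} and {HireDate, Salary}⁺ = {Budget, HireDate, JobTitle, Salary}.
This includes all of T1, so the common attributes are a superkey of T1 — the join is lossless.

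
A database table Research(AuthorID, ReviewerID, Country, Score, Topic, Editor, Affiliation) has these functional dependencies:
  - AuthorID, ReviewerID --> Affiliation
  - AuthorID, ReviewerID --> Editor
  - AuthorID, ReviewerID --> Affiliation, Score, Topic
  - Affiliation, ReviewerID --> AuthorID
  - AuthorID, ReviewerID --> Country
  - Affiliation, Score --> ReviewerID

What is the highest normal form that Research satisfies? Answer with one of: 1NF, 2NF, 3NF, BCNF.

BCNF

Candidate keys: {Affiliation, ReviewerID}, {Affiliation, Score}, {AuthorID, ReviewerID}. Prime attributes: {Affiliation, AuthorID, ReviewerID, Score}.
Every FD has a superkey on the left, so the relation is in BCNF.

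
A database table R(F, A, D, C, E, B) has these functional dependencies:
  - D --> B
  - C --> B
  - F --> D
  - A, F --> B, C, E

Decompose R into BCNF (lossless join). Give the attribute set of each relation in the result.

{A, C, E, F}; {B, D}; {D, F}

Candidate key of the original relation: {A, F}.
{A, B, C, D, E, F}: {D} determines {B, D} here but is not a superkey — split on D --> B, giving {B, D} and {A, C, D, E, F}.
{B, D} has no BCNF violation.
{A, C, D, E, F}: {F} determines {D, F} here but is not a superkey — split on F --> D, giving {D, F} and {A, C, E, F}.
{D, F} has no BCNF violation.
{A, C, E, F} has no BCNF violation.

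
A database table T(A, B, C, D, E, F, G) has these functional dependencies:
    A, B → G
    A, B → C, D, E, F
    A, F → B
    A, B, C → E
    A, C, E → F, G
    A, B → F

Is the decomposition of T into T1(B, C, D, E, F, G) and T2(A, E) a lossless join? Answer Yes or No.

Common attributes: {E}; their closure is {E}.
Neither T1 nor T2 is contained in that closure, so the decomposition is lossy.

No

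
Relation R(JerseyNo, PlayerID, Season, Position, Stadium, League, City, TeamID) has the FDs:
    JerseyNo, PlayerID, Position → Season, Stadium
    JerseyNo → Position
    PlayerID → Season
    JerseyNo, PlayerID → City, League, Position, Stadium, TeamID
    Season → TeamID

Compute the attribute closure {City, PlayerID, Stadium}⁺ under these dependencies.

{City, PlayerID, Season, Stadium, TeamID}

Start with {City, PlayerID, Stadium}.
PlayerID → Season applies; add {Season} → now {City, PlayerID, Season, Stadium}.
Season → TeamID applies; add {TeamID} → now {City, PlayerID, Season, Stadium, TeamID}.
No further FD applies.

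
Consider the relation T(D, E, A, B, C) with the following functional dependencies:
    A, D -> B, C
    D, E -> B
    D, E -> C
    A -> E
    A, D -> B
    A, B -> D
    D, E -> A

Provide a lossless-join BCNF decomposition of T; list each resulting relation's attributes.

{A, B, C, D}; {A, E}

Candidate keys of the original relation: {A, B}, {A, D}, {D, E}.
Within {A, B, C, D, E}: {A}⁺ ∩ {A, B, C, D, E} = {A, E}, not the whole set, so A -> E violates BCNF; decompose into {A, E} and {A, B, C, D}.
{A, E} is in BCNF.
{A, B, C, D} is in BCNF.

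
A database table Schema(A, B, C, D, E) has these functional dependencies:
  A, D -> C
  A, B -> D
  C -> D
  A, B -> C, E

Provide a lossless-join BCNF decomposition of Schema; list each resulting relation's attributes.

Candidate key of the original relation: {A, B}.
{A, B, C, D, E}: {A, D} determines {A, C, D} here but is not a superkey — split on A, D -> C, giving {A, C, D} and {A, B, D, E}.
{A, C, D}: {C} determines {C, D} here but is not a superkey — split on C -> D, giving {C, D} and {A, C}.
{C, D} has no BCNF violation.
{A, C} has no BCNF violation.
{A, B, D, E} has no BCNF violation.

{A, B, D, E}; {A, C}; {C, D}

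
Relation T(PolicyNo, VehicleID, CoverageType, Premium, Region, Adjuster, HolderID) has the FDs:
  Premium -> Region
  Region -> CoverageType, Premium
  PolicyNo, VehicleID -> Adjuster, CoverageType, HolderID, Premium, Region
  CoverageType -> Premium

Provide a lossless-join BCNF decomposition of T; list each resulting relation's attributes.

Candidate key of the original relation: {PolicyNo, VehicleID}.
In {Adjuster, CoverageType, HolderID, PolicyNo, Premium, Region, VehicleID}, {Premium} is not a superkey ({Premium}⁺ restricted to this set is {CoverageType, Premium, Region}), so split on Premium -> CoverageType, Region into {CoverageType, Premium, Region} and {Adjuster, HolderID, PolicyNo, Premium, VehicleID}.
{CoverageType, Premium, Region} is in BCNF.
{Adjuster, HolderID, PolicyNo, Premium, VehicleID} is in BCNF.

{Adjuster, HolderID, PolicyNo, Premium, VehicleID}; {CoverageType, Premium, Region}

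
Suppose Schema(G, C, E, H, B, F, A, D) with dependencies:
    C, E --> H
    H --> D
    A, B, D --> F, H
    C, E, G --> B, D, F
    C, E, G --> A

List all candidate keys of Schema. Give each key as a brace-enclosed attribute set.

{C, E, G} never appear on the right of any FD, so every key must include all of them.
{C, E, G}⁺ = {A, B, C, D, E, F, G, H} — all of the relation — so {C, E, G} is a candidate key.
No other minimal set has full closure, so this is the only candidate key.

{C, E, G}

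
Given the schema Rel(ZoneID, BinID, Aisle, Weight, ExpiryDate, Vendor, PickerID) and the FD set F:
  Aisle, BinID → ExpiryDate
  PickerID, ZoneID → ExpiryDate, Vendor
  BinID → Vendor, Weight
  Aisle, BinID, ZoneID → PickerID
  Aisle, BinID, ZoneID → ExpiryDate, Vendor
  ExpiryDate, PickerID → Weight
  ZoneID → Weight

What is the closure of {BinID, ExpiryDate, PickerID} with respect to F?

{BinID, ExpiryDate, PickerID, Vendor, Weight}

Start with {BinID, ExpiryDate, PickerID}.
BinID → Vendor, Weight applies; add {Vendor, Weight} → now {BinID, ExpiryDate, PickerID, Vendor, Weight}.
No further FD applies.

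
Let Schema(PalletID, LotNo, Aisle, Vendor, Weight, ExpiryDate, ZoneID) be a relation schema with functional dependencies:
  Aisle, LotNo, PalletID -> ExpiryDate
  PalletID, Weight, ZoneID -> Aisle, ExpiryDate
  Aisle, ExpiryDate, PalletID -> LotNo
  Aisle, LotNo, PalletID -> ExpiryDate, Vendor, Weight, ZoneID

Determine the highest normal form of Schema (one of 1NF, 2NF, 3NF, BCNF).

Candidate keys: {Aisle, ExpiryDate, PalletID}, {Aisle, LotNo, PalletID}, {PalletID, Weight, ZoneID}. Prime attributes: {Aisle, ExpiryDate, LotNo, PalletID, Weight, ZoneID}.
Each dependency's left side is a superkey — BCNF holds.

BCNF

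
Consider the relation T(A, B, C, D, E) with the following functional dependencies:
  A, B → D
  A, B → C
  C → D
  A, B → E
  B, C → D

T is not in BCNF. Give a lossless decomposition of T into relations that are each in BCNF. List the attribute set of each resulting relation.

Candidate key of the original relation: {A, B}.
{A, B, C, D, E}: {C} determines {C, D} here but is not a superkey — split on C → D, giving {C, D} and {A, B, C, E}.
{C, D} is in BCNF.
{A, B, C, E} is in BCNF.

{A, B, C, E}; {C, D}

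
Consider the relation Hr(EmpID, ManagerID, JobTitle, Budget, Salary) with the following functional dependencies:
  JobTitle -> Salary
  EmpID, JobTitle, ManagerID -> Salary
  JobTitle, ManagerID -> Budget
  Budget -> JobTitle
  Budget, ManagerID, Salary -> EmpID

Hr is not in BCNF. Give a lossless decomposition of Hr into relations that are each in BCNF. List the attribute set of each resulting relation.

{Budget, EmpID, ManagerID}; {Budget, JobTitle}; {JobTitle, Salary}

Candidate keys of the original relation: {Budget, ManagerID}, {JobTitle, ManagerID}.
Within {Budget, EmpID, JobTitle, ManagerID, Salary}: {JobTitle}⁺ ∩ {Budget, EmpID, JobTitle, ManagerID, Salary} = {JobTitle, Salary}, not the whole set, so JobTitle -> Salary violates BCNF; decompose into {JobTitle, Salary} and {Budget, EmpID, JobTitle, ManagerID}.
{JobTitle, Salary} has no BCNF violation.
Within {Budget, EmpID, JobTitle, ManagerID}: {Budget}⁺ ∩ {Budget, EmpID, JobTitle, ManagerID} = {Budget, JobTitle}, not the whole set, so Budget -> JobTitle violates BCNF; decompose into {Budget, JobTitle} and {Budget, EmpID, ManagerID}.
{Budget, JobTitle} has no BCNF violation.
{Budget, EmpID, ManagerID} has no BCNF violation.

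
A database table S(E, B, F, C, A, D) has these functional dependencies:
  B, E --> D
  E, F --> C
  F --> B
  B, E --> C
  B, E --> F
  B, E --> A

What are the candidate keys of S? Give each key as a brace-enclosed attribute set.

{E} never appears on the right of any FD, so every key must include it.
{B, E} is a candidate key since {B, E}⁺ = {A, B, C, D, E, F} covers every attribute.
{E, F} is a candidate key since {E, F}⁺ = {A, B, C, D, E, F} covers every attribute.
No proper subset of any of these is a key, and no other minimal superkey exists.

{B, E}, {E, F}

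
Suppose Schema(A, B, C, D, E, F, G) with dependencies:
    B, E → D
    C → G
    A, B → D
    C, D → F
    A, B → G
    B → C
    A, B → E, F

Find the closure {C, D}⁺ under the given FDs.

{C, D, F, G}

Start with {C, D}.
C → G applies; add {G} → now {C, D, G}.
C, D → F applies; add {F} → now {C, D, F, G}.
No further FD applies.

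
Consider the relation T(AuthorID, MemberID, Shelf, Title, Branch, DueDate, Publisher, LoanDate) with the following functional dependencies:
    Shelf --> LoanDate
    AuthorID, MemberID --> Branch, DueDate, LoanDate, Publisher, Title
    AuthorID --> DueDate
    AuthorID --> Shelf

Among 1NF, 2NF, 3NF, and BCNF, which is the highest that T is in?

1NF

Candidate key: {AuthorID, MemberID}. Prime attributes: {AuthorID, MemberID}.
Shelf --> LoanDate breaks BCNF: {Shelf}⁺ = {LoanDate, Shelf}, so {Shelf} is not a superkey.
Because {LoanDate} is non-prime and the left side of Shelf --> LoanDate is not a superkey, the relation is not in 3NF.
The proper key subset {AuthorID} of {AuthorID, MemberID} determines non-prime {DueDate, LoanDate, Shelf}, so the relation is not even in 2NF.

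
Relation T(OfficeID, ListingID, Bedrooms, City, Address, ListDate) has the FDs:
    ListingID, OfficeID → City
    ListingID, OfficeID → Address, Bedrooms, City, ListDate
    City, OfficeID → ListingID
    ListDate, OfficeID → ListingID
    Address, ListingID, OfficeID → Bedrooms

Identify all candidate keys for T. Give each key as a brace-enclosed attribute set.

Attributes never on any right-hand side: {OfficeID} — every candidate key must contain it.
{City, OfficeID}⁺ = {Address, Bedrooms, City, ListDate, ListingID, OfficeID} — all of the relation — so {City, OfficeID} is a candidate key.
{ListDate, OfficeID}⁺ = {Address, Bedrooms, City, ListDate, ListingID, OfficeID} — all of the relation — so {ListDate, OfficeID} is a candidate key.
{ListingID, OfficeID}⁺ = {Address, Bedrooms, City, ListDate, ListingID, OfficeID} — all of the relation — so {ListingID, OfficeID} is a candidate key.
These are minimal and exhaustive — every other superkey contains one of them.

{City, OfficeID}, {ListDate, OfficeID}, {ListingID, OfficeID}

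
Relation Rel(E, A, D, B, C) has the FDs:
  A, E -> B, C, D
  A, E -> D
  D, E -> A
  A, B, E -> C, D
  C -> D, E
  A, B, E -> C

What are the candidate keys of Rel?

{A, E}, {C}, {D, E}

{C} is a candidate key since {C}⁺ = {A, B, C, D, E} covers every attribute.
{A, E} is a candidate key since {A, E}⁺ = {A, B, C, D, E} covers every attribute.
{D, E} is a candidate key since {D, E}⁺ = {A, B, C, D, E} covers every attribute.
No proper subset of any of these is a key, and no other minimal superkey exists.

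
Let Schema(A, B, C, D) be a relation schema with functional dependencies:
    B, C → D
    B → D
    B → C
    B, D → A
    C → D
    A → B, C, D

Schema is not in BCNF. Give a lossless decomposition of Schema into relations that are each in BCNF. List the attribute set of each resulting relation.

{A, B, C}; {C, D}

Candidate keys of the original relation: {A}, {B}.
{A, B, C, D}: {C} determines {C, D} here but is not a superkey — split on C → D, giving {C, D} and {A, B, C}.
{C, D}: every determinant is a superkey — BCNF.
{A, B, C}: every determinant is a superkey — BCNF.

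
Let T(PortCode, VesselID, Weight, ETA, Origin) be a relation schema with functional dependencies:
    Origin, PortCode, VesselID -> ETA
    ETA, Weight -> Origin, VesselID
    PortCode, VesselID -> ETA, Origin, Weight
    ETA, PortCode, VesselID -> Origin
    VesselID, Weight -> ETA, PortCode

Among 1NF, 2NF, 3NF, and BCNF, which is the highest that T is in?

BCNF

Candidate keys: {ETA, Weight}, {PortCode, VesselID}, {VesselID, Weight}. Prime attributes: {ETA, PortCode, VesselID, Weight}.
Every FD has a superkey on the left, so the relation is in BCNF.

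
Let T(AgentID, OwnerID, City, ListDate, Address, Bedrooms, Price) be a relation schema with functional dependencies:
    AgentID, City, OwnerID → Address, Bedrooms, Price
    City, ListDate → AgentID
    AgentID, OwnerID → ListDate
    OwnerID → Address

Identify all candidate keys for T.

No FD produces {City, OwnerID}, so they must be in every candidate key.
{AgentID, City, OwnerID}⁺ = {Address, AgentID, Bedrooms, City, ListDate, OwnerID, Price} — all of the relation — so {AgentID, City, OwnerID} is a candidate key.
{City, ListDate, OwnerID}⁺ = {Address, AgentID, Bedrooms, City, ListDate, OwnerID, Price} — all of the relation — so {City, ListDate, OwnerID} is a candidate key.
Any other superkey properly contains one of these, so there are no further candidate keys.

{AgentID, City, OwnerID}, {City, ListDate, OwnerID}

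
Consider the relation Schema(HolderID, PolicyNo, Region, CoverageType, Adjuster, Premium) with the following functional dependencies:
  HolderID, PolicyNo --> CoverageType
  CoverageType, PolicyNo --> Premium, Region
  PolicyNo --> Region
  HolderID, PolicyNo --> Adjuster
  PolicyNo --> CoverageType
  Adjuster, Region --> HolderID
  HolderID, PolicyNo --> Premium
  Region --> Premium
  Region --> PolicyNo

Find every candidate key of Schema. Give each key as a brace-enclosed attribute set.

{Adjuster, PolicyNo}⁺ = {Adjuster, CoverageType, HolderID, PolicyNo, Premium, Region} — all of the relation — so {Adjuster, PolicyNo} is a candidate key.
{Adjuster, Region}⁺ = {Adjuster, CoverageType, HolderID, PolicyNo, Premium, Region} — all of the relation — so {Adjuster, Region} is a candidate key.
{HolderID, PolicyNo}⁺ = {Adjuster, CoverageType, HolderID, PolicyNo, Premium, Region} — all of the relation — so {HolderID, PolicyNo} is a candidate key.
{HolderID, Region}⁺ = {Adjuster, CoverageType, HolderID, PolicyNo, Premium, Region} — all of the relation — so {HolderID, Region} is a candidate key.
No proper subset of any of these is a key, and no other minimal superkey exists.

{Adjuster, PolicyNo}, {Adjuster, Region}, {HolderID, PolicyNo}, {HolderID, Region}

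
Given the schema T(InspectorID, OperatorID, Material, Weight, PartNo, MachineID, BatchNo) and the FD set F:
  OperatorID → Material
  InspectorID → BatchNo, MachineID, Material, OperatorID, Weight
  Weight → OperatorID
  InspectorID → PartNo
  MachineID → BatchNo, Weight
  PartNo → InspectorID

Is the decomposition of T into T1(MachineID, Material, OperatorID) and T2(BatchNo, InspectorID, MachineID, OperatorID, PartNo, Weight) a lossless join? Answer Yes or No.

T1 ∩ T2 = {MachineID, OperatorID}; its closure under F is {BatchNo, MachineID, Material, OperatorID, Weight}.
Since T1 ⊆ {BatchNo, MachineID, Material, OperatorID, Weight}, the intersection is a superkey of T1; the decomposition is lossless.

Yes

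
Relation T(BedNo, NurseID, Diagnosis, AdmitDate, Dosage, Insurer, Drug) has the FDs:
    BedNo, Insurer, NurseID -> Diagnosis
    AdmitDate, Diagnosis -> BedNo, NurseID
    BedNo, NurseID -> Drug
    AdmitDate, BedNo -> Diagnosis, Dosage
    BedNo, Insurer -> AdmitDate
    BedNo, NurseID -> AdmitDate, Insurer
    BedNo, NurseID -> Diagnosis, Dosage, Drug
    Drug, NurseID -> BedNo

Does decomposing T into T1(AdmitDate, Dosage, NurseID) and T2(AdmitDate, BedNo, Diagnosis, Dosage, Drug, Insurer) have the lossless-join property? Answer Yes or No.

No

Common attributes: {AdmitDate, Dosage}; their closure is {AdmitDate, Dosage}.
The closure covers neither T1 nor T2 entirely; the join is not lossless.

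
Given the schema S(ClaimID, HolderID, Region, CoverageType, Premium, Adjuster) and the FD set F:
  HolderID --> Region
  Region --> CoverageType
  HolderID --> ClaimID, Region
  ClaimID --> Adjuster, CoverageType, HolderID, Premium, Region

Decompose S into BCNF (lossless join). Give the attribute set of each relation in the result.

Candidate keys of the original relation: {ClaimID}, {HolderID}.
{Adjuster, ClaimID, CoverageType, HolderID, Premium, Region}: {Region} determines {CoverageType, Region} here but is not a superkey — split on Region --> CoverageType, giving {CoverageType, Region} and {Adjuster, ClaimID, HolderID, Premium, Region}.
{CoverageType, Region} is in BCNF.
{Adjuster, ClaimID, HolderID, Premium, Region} is in BCNF.

{Adjuster, ClaimID, HolderID, Premium, Region}; {CoverageType, Region}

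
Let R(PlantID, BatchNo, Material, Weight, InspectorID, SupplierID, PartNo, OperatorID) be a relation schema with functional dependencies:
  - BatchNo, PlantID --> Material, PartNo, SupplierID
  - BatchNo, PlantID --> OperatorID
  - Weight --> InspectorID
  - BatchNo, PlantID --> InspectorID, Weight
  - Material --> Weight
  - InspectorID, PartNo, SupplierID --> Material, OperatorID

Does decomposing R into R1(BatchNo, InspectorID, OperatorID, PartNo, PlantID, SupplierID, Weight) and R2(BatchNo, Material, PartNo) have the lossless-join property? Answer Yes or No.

The shared attributes are {BatchNo, PartNo} and {BatchNo, PartNo}⁺ = {BatchNo, PartNo}.
The closure covers neither R1 nor R2 entirely; the join is not lossless.

No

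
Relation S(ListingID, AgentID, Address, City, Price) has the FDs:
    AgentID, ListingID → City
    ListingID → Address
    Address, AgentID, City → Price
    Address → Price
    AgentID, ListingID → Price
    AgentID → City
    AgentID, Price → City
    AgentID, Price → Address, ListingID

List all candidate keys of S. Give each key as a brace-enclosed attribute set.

{Address, AgentID}, {AgentID, ListingID}, {AgentID, Price}

{AgentID} never appears on the right of any FD, so every key must include it.
{Address, AgentID}⁺ = {Address, AgentID, City, ListingID, Price} — all of the relation — so {Address, AgentID} is a candidate key.
{AgentID, ListingID}⁺ = {Address, AgentID, City, ListingID, Price} — all of the relation — so {AgentID, ListingID} is a candidate key.
{AgentID, Price}⁺ = {Address, AgentID, City, ListingID, Price} — all of the relation — so {AgentID, Price} is a candidate key.
Any other superkey properly contains one of these, so there are no further candidate keys.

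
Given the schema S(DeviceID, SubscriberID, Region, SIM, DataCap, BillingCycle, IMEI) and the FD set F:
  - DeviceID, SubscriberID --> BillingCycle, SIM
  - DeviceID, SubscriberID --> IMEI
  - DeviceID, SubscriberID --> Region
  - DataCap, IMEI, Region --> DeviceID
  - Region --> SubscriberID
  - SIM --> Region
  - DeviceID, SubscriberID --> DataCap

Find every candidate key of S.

{DataCap, IMEI, Region}, {DataCap, IMEI, SIM}, {DeviceID, Region}, {DeviceID, SIM}, {DeviceID, SubscriberID}

Closure of {DeviceID, Region} is {BillingCycle, DataCap, DeviceID, IMEI, Region, SIM, SubscriberID}, the whole schema; {DeviceID, Region} is a candidate key.
Closure of {DeviceID, SIM} is {BillingCycle, DataCap, DeviceID, IMEI, Region, SIM, SubscriberID}, the whole schema; {DeviceID, SIM} is a candidate key.
Closure of {DeviceID, SubscriberID} is {BillingCycle, DataCap, DeviceID, IMEI, Region, SIM, SubscriberID}, the whole schema; {DeviceID, SubscriberID} is a candidate key.
Closure of {DataCap, IMEI, Region} is {BillingCycle, DataCap, DeviceID, IMEI, Region, SIM, SubscriberID}, the whole schema; {DataCap, IMEI, Region} is a candidate key.
Closure of {DataCap, IMEI, SIM} is {BillingCycle, DataCap, DeviceID, IMEI, Region, SIM, SubscriberID}, the whole schema; {DataCap, IMEI, SIM} is a candidate key.
No proper subset of any of these is a key, and no other minimal superkey exists.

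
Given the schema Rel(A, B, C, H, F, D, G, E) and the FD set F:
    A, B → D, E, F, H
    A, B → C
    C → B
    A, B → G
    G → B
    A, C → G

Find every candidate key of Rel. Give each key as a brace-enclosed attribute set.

{A, B}, {A, C}, {A, G}

No FD produces {A}, so it must be in every candidate key.
{A, B} is a candidate key since {A, B}⁺ = {A, B, C, D, E, F, G, H} covers every attribute.
{A, C} is a candidate key since {A, C}⁺ = {A, B, C, D, E, F, G, H} covers every attribute.
{A, G} is a candidate key since {A, G}⁺ = {A, B, C, D, E, F, G, H} covers every attribute.
Any other superkey properly contains one of these, so there are no further candidate keys.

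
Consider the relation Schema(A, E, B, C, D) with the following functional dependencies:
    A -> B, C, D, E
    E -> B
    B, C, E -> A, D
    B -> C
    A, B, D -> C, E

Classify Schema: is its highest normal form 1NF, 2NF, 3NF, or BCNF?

Candidate keys: {A}, {E}. Prime attributes: {A, E}.
B -> C breaks BCNF: {B}⁺ = {B, C}, so {B} is not a superkey.
Because {C} is non-prime and the left side of B -> C is not a superkey, the relation is not in 3NF.
With only single-attribute keys there can be no partial dependency, so 2NF holds.

2NF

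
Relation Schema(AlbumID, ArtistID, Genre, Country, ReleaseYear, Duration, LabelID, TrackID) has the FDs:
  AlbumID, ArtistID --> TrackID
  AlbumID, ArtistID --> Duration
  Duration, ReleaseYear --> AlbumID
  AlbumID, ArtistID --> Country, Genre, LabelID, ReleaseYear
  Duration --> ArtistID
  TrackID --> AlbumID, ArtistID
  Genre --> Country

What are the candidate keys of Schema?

{TrackID}⁺ = {AlbumID, ArtistID, Country, Duration, Genre, LabelID, ReleaseYear, TrackID} — all of the relation — so {TrackID} is a candidate key.
{AlbumID, ArtistID}⁺ = {AlbumID, ArtistID, Country, Duration, Genre, LabelID, ReleaseYear, TrackID} — all of the relation — so {AlbumID, ArtistID} is a candidate key.
{AlbumID, Duration}⁺ = {AlbumID, ArtistID, Country, Duration, Genre, LabelID, ReleaseYear, TrackID} — all of the relation — so {AlbumID, Duration} is a candidate key.
{Duration, ReleaseYear}⁺ = {AlbumID, ArtistID, Country, Duration, Genre, LabelID, ReleaseYear, TrackID} — all of the relation — so {Duration, ReleaseYear} is a candidate key.
Any other superkey properly contains one of these, so there are no further candidate keys.

{AlbumID, ArtistID}, {AlbumID, Duration}, {Duration, ReleaseYear}, {TrackID}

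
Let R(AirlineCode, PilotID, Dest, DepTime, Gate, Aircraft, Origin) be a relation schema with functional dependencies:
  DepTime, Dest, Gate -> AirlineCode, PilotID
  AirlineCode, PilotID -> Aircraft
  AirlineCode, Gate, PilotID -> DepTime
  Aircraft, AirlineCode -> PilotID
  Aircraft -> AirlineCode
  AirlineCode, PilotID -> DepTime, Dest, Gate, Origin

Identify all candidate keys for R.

{Aircraft}, {AirlineCode, PilotID}, {DepTime, Dest, Gate}

{Aircraft} is a candidate key since {Aircraft}⁺ = {Aircraft, AirlineCode, DepTime, Dest, Gate, Origin, PilotID} covers every attribute.
{AirlineCode, PilotID} is a candidate key since {AirlineCode, PilotID}⁺ = {Aircraft, AirlineCode, DepTime, Dest, Gate, Origin, PilotID} covers every attribute.
{DepTime, Dest, Gate} is a candidate key since {DepTime, Dest, Gate}⁺ = {Aircraft, AirlineCode, DepTime, Dest, Gate, Origin, PilotID} covers every attribute.
Any other superkey properly contains one of these, so there are no further candidate keys.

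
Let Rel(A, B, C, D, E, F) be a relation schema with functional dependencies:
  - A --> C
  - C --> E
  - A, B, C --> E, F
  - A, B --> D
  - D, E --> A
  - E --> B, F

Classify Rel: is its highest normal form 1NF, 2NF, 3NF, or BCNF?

Candidate keys: {A}, {C, D}, {D, E}. Prime attributes: {A, C, D, E}.
C --> E: {C}⁺ = {B, C, E, F}, which is not all of the attributes, so the left side is not a superkey — BCNF is violated.
E --> B, F determines the non-prime attributes {B, F} from a non-superkey — 3NF is violated.
The proper key subset {C} of {C, D} determines non-prime {B, F}, so the relation is not even in 2NF.

1NF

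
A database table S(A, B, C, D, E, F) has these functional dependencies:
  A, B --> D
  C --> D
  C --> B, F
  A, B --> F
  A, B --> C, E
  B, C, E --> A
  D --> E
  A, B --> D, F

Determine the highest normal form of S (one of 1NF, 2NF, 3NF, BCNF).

2NF

Candidate keys: {A, B}, {C}. Prime attributes: {A, B, C}.
D --> E breaks BCNF: {D}⁺ = {D, E}, so {D} is not a superkey.
D --> E determines the non-prime attribute {E} from a non-superkey — 3NF is violated.
Checking every proper subset of each key, none determines a non-prime attribute — 2NF is satisfied.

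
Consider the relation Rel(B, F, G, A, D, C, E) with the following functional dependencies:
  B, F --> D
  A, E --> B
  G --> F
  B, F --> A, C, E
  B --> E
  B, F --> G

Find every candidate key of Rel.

{A, E, F}, {A, E, G}, {B, F}, {B, G}

{B, F}⁺ = {A, B, C, D, E, F, G}, which is every attribute, so {B, F} is a candidate key.
{B, G}⁺ = {A, B, C, D, E, F, G}, which is every attribute, so {B, G} is a candidate key.
{A, E, F}⁺ = {A, B, C, D, E, F, G}, which is every attribute, so {A, E, F} is a candidate key.
{A, E, G}⁺ = {A, B, C, D, E, F, G}, which is every attribute, so {A, E, G} is a candidate key.
These are minimal and exhaustive — every other superkey contains one of them.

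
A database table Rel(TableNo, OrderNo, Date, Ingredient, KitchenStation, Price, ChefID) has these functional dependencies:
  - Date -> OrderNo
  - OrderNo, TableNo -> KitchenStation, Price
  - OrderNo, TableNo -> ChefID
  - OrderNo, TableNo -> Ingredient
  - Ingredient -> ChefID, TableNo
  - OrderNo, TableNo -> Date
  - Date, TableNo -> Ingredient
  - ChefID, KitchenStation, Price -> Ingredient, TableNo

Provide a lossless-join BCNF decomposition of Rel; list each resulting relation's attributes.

Candidate keys of the original relation: {ChefID, Date, KitchenStation, Price}, {ChefID, KitchenStation, OrderNo, Price}, {Date, Ingredient}, {Date, TableNo}, {Ingredient, OrderNo}, {OrderNo, TableNo}.
Within {ChefID, Date, Ingredient, KitchenStation, OrderNo, Price, TableNo}: {Date}⁺ ∩ {ChefID, Date, Ingredient, KitchenStation, OrderNo, Price, TableNo} = {Date, OrderNo}, not the whole set, so Date -> OrderNo violates BCNF; decompose into {Date, OrderNo} and {ChefID, Date, Ingredient, KitchenStation, Price, TableNo}.
{Date, OrderNo}: every determinant is a superkey — BCNF.
Within {ChefID, Date, Ingredient, KitchenStation, Price, TableNo}: {Ingredient}⁺ ∩ {ChefID, Date, Ingredient, KitchenStation, Price, TableNo} = {ChefID, Ingredient, TableNo}, not the whole set, so Ingredient -> ChefID, TableNo violates BCNF; decompose into {ChefID, Ingredient, TableNo} and {Date, Ingredient, KitchenStation, Price}.
{ChefID, Ingredient, TableNo}: every determinant is a superkey — BCNF.
{Date, Ingredient, KitchenStation, Price}: every determinant is a superkey — BCNF.

{ChefID, Ingredient, TableNo}; {Date, Ingredient, KitchenStation, Price}; {Date, OrderNo}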